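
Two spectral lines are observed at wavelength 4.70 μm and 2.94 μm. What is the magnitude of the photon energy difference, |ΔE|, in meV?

Using E = hc/λ: E₁ = 4.226e-20 J, E₂ = 6.757e-20 J.
|ΔE| = |4.226e-20 − 6.757e-20| = 2.53e-20 J = 158 meV.

158 meV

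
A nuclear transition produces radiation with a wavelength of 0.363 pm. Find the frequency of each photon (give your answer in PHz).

First convert: λ = 0.363 pm = 3.63·10^-13 m.
Since f = c/λ for a photon, f = 8.259·10^20 Hz.
Converting to PHz: f = 825900 PHz ≈ 8.26·10^5 PHz.

8.26·10^5 PHz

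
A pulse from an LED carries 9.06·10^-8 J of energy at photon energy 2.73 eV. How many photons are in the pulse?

Per-photon energy: E = 4.374·10^-19 J (from energy = 2.73 eV).
N = E_total / E_photon = 9.06·10^-8 J / 4.374·10^-19 J = 2.07·10^11.

2.07·10^11 photons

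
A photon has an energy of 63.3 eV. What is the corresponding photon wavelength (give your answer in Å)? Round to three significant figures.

196 Å

Convert to SI: E = 63.3 eV = 1.0142 × 10^-17 J.
Apply λ = hc/E: λ = 1.959 × 10^-8 m.
Converting to Å: λ = 195.9 Å ≈ 196 Å.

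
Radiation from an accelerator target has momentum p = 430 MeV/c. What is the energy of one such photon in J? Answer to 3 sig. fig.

Take c = 2.99792458 × 10^8 m/s, 1 eV = 1.602176634 × 10^-19 J.
First convert: p = 430 MeV/c = 2.2980 × 10^-19 kg·m/s.
For a photon E = pc, so E = 6.889 × 10^-11 J.
So E ≈ 6.89 × 10^-11 J.

6.89 × 10^-11 J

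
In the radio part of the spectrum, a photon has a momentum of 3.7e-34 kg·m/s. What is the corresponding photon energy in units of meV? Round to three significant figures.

6.92e-4 meV

Apply E = pc: E = 1.109e-25 J.
Converting to meV: E = 6.923e-4 meV ≈ 6.92e-4 meV.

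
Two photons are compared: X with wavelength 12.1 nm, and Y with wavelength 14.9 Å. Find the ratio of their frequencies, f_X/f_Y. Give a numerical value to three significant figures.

0.123

f_X = 2.478·10^16 Hz (from wavelength = 12.1 nm, via f = c/λ).
f_Y = 2.012·10^17 Hz (from wavelength = 14.9 Å, via f = c/λ).
Ratio = 2.478·10^16 / 2.012·10^17 = 0.123.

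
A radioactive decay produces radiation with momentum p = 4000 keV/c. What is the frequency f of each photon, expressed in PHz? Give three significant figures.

Use h = 6.62607015e-34 J·s, c = 2.99792458e8 m/s, 1 eV = 1.602176634e-19 J.
First convert: p = 4000 keV/c = 2.1377e-21 kg·m/s.
The photon relation is f = pc/h, giving f = 9.672e20 Hz.
Converting to PHz: f = 967200 PHz ≈ 9.67e5 PHz.

9.67e5 PHz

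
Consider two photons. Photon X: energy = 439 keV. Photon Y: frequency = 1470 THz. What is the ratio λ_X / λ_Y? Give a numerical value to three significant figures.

1.38e-5

λ_X = 2.824e-12 m (from energy = 439 keV, via λ = hc/E).
λ_Y = 2.039e-7 m (from frequency = 1470 THz, via λ = c/f).
Ratio = 2.824e-12 / 2.039e-7 = 1.38e-5.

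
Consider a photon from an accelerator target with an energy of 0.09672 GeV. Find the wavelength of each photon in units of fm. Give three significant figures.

12.8 fm

(h = 6.62607015 × 10^-34 J·s, c = 2.99792458 × 10^8 m/s, 1 eV = 1.602176634 × 10^-19 J.)
In SI units: E = 0.09672 GeV = 1.5496 × 10^-11 J.
For a photon λ = hc/E, so λ = 1.282 × 10^-14 m.
Converting to fm: λ = 12.82 fm ≈ 12.8 fm.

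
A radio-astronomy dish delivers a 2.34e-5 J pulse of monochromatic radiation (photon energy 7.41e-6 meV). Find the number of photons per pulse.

Per-photon energy: E = 1.187e-27 J (from energy = 7.41e-6 meV).
N = E_total / E_photon = 2.34e-5 J / 1.187e-27 J = 1.97e22.

1.97e22 photons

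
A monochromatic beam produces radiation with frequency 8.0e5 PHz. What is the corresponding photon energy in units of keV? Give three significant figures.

3310 keV

Convert to SI: f = 8.0e5 PHz = 8.0e20 Hz.
Apply E = hf: E = 5.301e-13 J.
Converting to keV: E = 3309 keV ≈ 3310 keV.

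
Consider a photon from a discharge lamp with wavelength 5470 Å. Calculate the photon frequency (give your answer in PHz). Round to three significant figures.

(c = 2.99792458·10^8 m/s.)
First convert: λ = 5470 Å = 5.47·10^-7 m.
The photon relation is f = c/λ, giving f = 5.481·10^14 Hz.
Converting to PHz: f = 0.5481 PHz ≈ 0.548 PHz.

0.548 PHz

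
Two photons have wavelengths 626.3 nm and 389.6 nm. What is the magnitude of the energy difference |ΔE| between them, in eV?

1.20 eV

Using E = hc/λ: E₁ = 3.1717 × 10^-19 J, E₂ = 5.0987 × 10^-19 J.
|ΔE| = |3.1717 × 10^-19 − 5.0987 × 10^-19| = 1.93 × 10^-19 J = 1.20 eV.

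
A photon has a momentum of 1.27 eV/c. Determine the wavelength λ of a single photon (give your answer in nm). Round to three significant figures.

First convert: p = 1.27 eV/c = 6.7872 × 10^-28 kg·m/s.
Since λ = h/p for a photon, λ = 9.763 × 10^-7 m.
Converting to nm: λ = 976.3 nm ≈ 976 nm.

976 nm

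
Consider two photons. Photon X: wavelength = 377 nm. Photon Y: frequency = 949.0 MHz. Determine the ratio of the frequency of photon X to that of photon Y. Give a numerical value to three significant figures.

8.38e5

f_X = 7.952e14 Hz (from wavelength = 377 nm, via f = c/λ).
f_Y = 9.490e8 Hz (from frequency = 949.0 MHz, via f given directly).
Ratio = 7.952e14 / 9.490e8 = 8.38e5.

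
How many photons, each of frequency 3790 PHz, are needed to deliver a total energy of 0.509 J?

2.03e14 photons

Per-photon energy: E = 2.511e-15 J (from frequency = 3790 PHz).
N = E_total / E_photon = 0.509 J / 2.511e-15 J = 2.03e14.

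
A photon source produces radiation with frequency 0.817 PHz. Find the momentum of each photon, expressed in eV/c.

Use h = 6.62607015 × 10^-34 J·s, c = 2.99792458 × 10^8 m/s, 1 eV = 1.602176634 × 10^-19 J.
In SI units: f = 0.817 PHz = 8.17 × 10^14 Hz.
Since p = hf/c for a photon, p = 1.806 × 10^-27 kg·m/s.
Converting to eV/c: p = 3.379 eV/c ≈ 3.38 eV/c.

3.38 eV/c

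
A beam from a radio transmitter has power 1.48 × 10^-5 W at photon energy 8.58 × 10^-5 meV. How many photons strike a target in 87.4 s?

9.41 × 10^22 photons

Total energy: E_total = P·t = 1.48 × 10^-5 × 87.4 = 0.001294 J.
Per-photon energy: E = 1.375 × 10^-26 J.
N = E_total / E_photon = 9.41 × 10^22.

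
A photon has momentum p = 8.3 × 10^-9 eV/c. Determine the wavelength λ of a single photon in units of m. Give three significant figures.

149 m

(h = 6.62607015 × 10^-34 J·s, c = 2.99792458 × 10^8 m/s, 1 eV = 1.602176634 × 10^-19 J.)
Convert to SI: p = 8.3 × 10^-9 eV/c = 4.4358 × 10^-36 kg·m/s.
Apply λ = h/p: λ = 149.4 m.
So λ ≈ 149 m.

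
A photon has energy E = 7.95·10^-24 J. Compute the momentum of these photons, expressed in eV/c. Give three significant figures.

4.96·10^-5 eV/c

Take c = 2.99792458·10^8 m/s, 1 eV = 1.602176634·10^-19 J.
Apply p = E/c: p = 2.652·10^-32 kg·m/s.
Converting to eV/c: p = 4.962·10^-5 eV/c ≈ 4.96·10^-5 eV/c.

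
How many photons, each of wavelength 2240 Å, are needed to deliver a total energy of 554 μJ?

6.25e14 photons

Per-photon energy: E = 8.868e-19 J (from wavelength = 2240 Å).
N = E_total / E_photon = 5.54e-4 J / 8.868e-19 J = 6.25e14.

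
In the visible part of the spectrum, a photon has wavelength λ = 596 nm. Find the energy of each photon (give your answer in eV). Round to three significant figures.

2.08 eV

In SI units: λ = 596 nm = 5.96·10^-7 m.
The photon relation is E = hc/λ, giving E = 3.333·10^-19 J.
Converting to eV: E = 2.080 eV ≈ 2.08 eV.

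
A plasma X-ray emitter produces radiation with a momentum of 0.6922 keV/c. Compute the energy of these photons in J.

1.11e-16 J

Use c = 2.99792458e8 m/s, 1 eV = 1.602176634e-19 J.
In SI units: p = 0.6922 keV/c = 3.6993e-25 kg·m/s.
Apply E = pc: E = 1.109e-16 J.
So E ≈ 1.11e-16 J.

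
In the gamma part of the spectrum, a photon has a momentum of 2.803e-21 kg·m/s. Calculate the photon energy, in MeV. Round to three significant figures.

Take c = 2.99792458e8 m/s, 1 eV = 1.602176634e-19 J.
Apply E = pc: E = 8.403e-13 J.
Converting to MeV: E = 5.245 MeV ≈ 5.24 MeV.

5.24 MeV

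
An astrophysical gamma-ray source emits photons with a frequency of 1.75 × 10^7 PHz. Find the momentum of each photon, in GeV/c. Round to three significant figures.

0.0724 GeV/c

(h = 6.62607015 × 10^-34 J·s, c = 2.99792458 × 10^8 m/s, 1 eV = 1.602176634 × 10^-19 J.)
First convert: f = 1.75 × 10^7 PHz = 1.75 × 10^22 Hz.
For a photon p = hf/c, so p = 3.868 × 10^-20 kg·m/s.
Converting to GeV/c: p = 0.07237 GeV/c ≈ 0.0724 GeV/c.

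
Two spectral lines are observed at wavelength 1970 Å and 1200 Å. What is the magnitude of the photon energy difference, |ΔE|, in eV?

4.04 eV

Using E = hc/λ: E₁ = 1.008 × 10^-18 J, E₂ = 1.655 × 10^-18 J.
|ΔE| = |1.008 × 10^-18 − 1.655 × 10^-18| = 6.47 × 10^-19 J = 4.04 eV.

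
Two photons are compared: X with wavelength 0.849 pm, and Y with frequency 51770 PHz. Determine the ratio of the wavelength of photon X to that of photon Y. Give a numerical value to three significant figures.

0.147

λ_X = 8.490e-13 m (from wavelength = 0.849 pm, via λ given directly).
λ_Y = 5.791e-12 m (from frequency = 51770 PHz, via λ = c/f).
Ratio = 8.490e-13 / 5.791e-12 = 0.147.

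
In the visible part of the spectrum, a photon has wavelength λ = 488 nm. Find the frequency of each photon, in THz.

614 THz

(c = 2.99792458 × 10^8 m/s.)
In SI units: λ = 488 nm = 4.88 × 10^-7 m.
Since f = c/λ for a photon, f = 6.143 × 10^14 Hz.
Converting to THz: f = 614.3 THz ≈ 614 THz.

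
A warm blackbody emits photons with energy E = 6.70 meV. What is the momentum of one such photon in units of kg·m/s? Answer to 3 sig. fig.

3.58e-30 kg·m/s

First convert: E = 6.70 meV = 1.0735e-21 J.
Apply p = E/c: p = 3.581e-30 kg·m/s.
So p ≈ 3.58e-30 kg·m/s.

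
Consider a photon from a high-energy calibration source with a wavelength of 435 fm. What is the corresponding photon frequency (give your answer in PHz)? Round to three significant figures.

6.89e5 PHz

In SI units: λ = 435 fm = 4.35e-13 m.
Since f = c/λ for a photon, f = 6.892e20 Hz.
Converting to PHz: f = 689200 PHz ≈ 6.89e5 PHz.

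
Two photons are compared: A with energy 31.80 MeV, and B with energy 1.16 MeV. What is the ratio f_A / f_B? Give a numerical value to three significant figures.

f_A = 7.689 × 10^21 Hz (from energy = 31.80 MeV, via f = E/h).
f_B = 2.805 × 10^20 Hz (from energy = 1.16 MeV, via f = E/h).
Ratio = 7.689 × 10^21 / 2.805 × 10^20 = 27.4.

27.4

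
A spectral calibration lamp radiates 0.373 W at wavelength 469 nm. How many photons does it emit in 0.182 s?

1.60e17 photons

Total energy: E_total = P·t = 0.373 × 0.182 = 0.06789 J.
Per-photon energy: E = 4.235e-19 J.
N = E_total / E_photon = 1.60e17.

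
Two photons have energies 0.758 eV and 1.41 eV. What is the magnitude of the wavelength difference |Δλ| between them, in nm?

756 nm

Using λ = hc/E: λ₁ = 1.636e-6 m, λ₂ = 8.793e-7 m.
|Δλ| = |1.636e-6 − 8.793e-7| = 7.56e-7 m = 756 nm.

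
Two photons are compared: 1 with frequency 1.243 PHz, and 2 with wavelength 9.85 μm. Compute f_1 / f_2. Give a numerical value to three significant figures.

40.8

f_1 = 1.243 × 10^15 Hz (from frequency = 1.243 PHz, via f given directly).
f_2 = 3.044 × 10^13 Hz (from wavelength = 9.85 μm, via f = c/λ).
Ratio = 1.243 × 10^15 / 3.044 × 10^13 = 40.8.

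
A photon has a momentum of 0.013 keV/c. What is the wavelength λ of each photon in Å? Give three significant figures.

(h = 6.62607015e-34 J·s, c = 2.99792458e8 m/s, 1 eV = 1.602176634e-19 J.)
In SI units: p = 0.013 keV/c = 6.9476e-27 kg·m/s.
The photon relation is λ = h/p, giving λ = 9.537e-8 m.
Converting to Å: λ = 953.7 Å ≈ 954 Å.

954 Å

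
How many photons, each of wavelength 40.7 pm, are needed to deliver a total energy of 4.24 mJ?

Per-photon energy: E = 4.881 × 10^-15 J (from wavelength = 40.7 pm).
N = E_total / E_photon = 0.00424 J / 4.881 × 10^-15 J = 8.69 × 10^11.

8.69 × 10^11 photons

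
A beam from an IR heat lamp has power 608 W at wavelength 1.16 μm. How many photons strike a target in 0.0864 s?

Total energy: E_total = P·t = 608 × 0.0864 = 52.53 J.
Per-photon energy: E = 1.712e-19 J.
N = E_total / E_photon = 3.07e20.

3.07e20 photons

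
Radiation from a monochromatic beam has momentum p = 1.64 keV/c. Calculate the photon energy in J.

In SI units: p = 1.64 keV/c = 8.7646·10^-25 kg·m/s.
The photon relation is E = pc, giving E = 2.628·10^-16 J.
So E ≈ 2.63·10^-16 J.

2.63·10^-16 J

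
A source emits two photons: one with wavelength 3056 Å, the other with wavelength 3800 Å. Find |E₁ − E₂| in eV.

Using E = hc/λ: E₁ = 6.5002e-19 J, E₂ = 5.2275e-19 J.
|ΔE| = |6.5002e-19 − 5.2275e-19| = 1.27e-19 J = 0.794 eV.

0.794 eV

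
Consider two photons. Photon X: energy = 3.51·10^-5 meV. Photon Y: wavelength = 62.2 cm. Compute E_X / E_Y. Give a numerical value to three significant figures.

0.0176

E_X = 5.624·10^-27 J (from energy = 3.51·10^-5 meV, via E given directly).
E_Y = 3.194·10^-25 J (from wavelength = 62.2 cm, via E = hc/λ).
Ratio = 5.624·10^-27 / 3.194·10^-25 = 0.0176.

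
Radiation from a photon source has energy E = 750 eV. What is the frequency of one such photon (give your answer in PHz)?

First convert: E = 750 eV = 1.2016·10^-16 J.
The photon relation is f = E/h, giving f = 1.813·10^17 Hz.
Converting to PHz: f = 181.3 PHz ≈ 181 PHz.

181 PHz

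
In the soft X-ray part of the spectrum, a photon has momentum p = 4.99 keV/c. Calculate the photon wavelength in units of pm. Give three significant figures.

First convert: p = 4.99 keV/c = 2.6668e-24 kg·m/s.
Apply λ = h/p: λ = 2.485e-10 m.
Converting to pm: λ = 248.5 pm ≈ 248 pm.

248 pm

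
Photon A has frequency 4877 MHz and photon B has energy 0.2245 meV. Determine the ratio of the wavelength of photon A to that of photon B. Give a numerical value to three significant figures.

λ_A = 0.06147 m (from frequency = 4877 MHz, via λ = c/f).
λ_B = 0.005523 m (from energy = 0.2245 meV, via λ = hc/E).
Ratio = 0.06147 / 0.005523 = 11.1.

11.1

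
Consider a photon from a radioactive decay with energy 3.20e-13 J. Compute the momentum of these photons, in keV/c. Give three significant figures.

Take c = 2.99792458e8 m/s, 1 eV = 1.602176634e-19 J.
For a photon p = E/c, so p = 1.067e-21 kg·m/s.
Converting to keV/c: p = 1997 keV/c ≈ 2000 keV/c.

2000 keV/c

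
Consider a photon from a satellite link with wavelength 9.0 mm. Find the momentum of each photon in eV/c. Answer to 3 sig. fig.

1.38·10^-4 eV/c

In SI units: λ = 9.0 mm = 0.0090 m.
Apply p = h/λ: p = 7.362·10^-32 kg·m/s.
Converting to eV/c: p = 1.378·10^-4 eV/c ≈ 1.38·10^-4 eV/c.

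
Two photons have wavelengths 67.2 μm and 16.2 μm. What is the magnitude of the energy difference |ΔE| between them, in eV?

0.0581 eV

Using E = hc/λ: E₁ = 2.956e-21 J, E₂ = 1.226e-20 J.
|ΔE| = |2.956e-21 − 1.226e-20| = 9.31e-21 J = 0.0581 eV.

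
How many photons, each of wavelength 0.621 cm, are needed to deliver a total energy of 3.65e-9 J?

Per-photon energy: E = 3.199e-23 J (from wavelength = 0.621 cm).
N = E_total / E_photon = 3.65e-9 J / 3.199e-23 J = 1.14e14.

1.14e14 photons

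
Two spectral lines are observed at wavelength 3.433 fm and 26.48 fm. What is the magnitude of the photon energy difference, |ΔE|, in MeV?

314 MeV

Using E = hc/λ: E₁ = 5.7863e-11 J, E₂ = 7.5017e-12 J.
|ΔE| = |5.7863e-11 − 7.5017e-12| = 5.04e-11 J = 314 MeV.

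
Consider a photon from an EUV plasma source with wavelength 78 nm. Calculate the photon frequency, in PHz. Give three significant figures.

Take c = 2.99792458 × 10^8 m/s.
In SI units: λ = 78 nm = 7.8 × 10^-8 m.
Apply f = c/λ: f = 3.843 × 10^15 Hz.
Converting to PHz: f = 3.843 PHz ≈ 3.84 PHz.

3.84 PHz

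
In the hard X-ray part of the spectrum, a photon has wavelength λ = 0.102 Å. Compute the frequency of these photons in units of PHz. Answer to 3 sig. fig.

2.94 × 10^4 PHz

First convert: λ = 0.102 Å = 1.02 × 10^-11 m.
The photon relation is f = c/λ, giving f = 2.939 × 10^19 Hz.
Converting to PHz: f = 29390 PHz ≈ 2.94 × 10^4 PHz.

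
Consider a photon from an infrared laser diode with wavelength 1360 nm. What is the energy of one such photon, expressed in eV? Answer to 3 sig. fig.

Use h = 6.62607015·10^-34 J·s, c = 2.99792458·10^8 m/s, 1 eV = 1.602176634·10^-19 J.
In SI units: λ = 1360 nm = 1.36·10^-6 m.
The photon relation is E = hc/λ, giving E = 1.461·10^-19 J.
Converting to eV: E = 0.9116 eV ≈ 0.912 eV.

0.912 eV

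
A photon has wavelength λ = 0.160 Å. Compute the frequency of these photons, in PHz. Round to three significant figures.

(c = 2.99792458e8 m/s.)
First convert: λ = 0.160 Å = 1.60e-11 m.
The photon relation is f = c/λ, giving f = 1.874e19 Hz.
Converting to PHz: f = 18740 PHz ≈ 1.87e4 PHz.

1.87e4 PHz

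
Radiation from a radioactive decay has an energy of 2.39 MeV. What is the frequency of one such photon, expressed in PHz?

5.78 × 10^5 PHz

First convert: E = 2.39 MeV = 3.8292 × 10^-13 J.
Since f = E/h for a photon, f = 5.779 × 10^20 Hz.
Converting to PHz: f = 577900 PHz ≈ 5.78 × 10^5 PHz.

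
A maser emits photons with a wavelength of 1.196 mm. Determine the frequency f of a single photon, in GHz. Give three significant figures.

251 GHz

(c = 2.99792458·10^8 m/s.)
Convert to SI: λ = 1.196 mm = 0.001196 m.
The photon relation is f = c/λ, giving f = 2.507·10^11 Hz.
Converting to GHz: f = 250.7 GHz ≈ 251 GHz.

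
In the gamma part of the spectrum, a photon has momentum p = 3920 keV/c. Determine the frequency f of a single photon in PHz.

9.48 × 10^5 PHz

Take h = 6.62607015 × 10^-34 J·s, c = 2.99792458 × 10^8 m/s, 1 eV = 1.602176634 × 10^-19 J.
In SI units: p = 3920 keV/c = 2.0950 × 10^-21 kg·m/s.
Apply f = pc/h: f = 9.479 × 10^20 Hz.
Converting to PHz: f = 947900 PHz ≈ 9.48 × 10^5 PHz.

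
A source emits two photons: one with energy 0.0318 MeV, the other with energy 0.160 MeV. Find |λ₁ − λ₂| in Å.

Using λ = hc/E: λ₁ = 3.899e-11 m, λ₂ = 7.749e-12 m.
|Δλ| = |3.899e-11 − 7.749e-12| = 3.12e-11 m = 0.312 Å.

0.312 Å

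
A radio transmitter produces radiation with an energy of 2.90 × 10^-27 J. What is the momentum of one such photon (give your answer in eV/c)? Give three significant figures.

1.81 × 10^-8 eV/c

For a photon p = E/c, so p = 9.673 × 10^-36 kg·m/s.
Converting to eV/c: p = 1.810 × 10^-8 eV/c ≈ 1.81 × 10^-8 eV/c.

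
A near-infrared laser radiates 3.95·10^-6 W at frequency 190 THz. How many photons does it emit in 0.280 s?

8.79·10^12 photons

Total energy: E_total = P·t = 3.95·10^-6 × 0.280 = 1.106·10^-6 J.
Per-photon energy: E = 1.259·10^-19 J.
N = E_total / E_photon = 8.79·10^12.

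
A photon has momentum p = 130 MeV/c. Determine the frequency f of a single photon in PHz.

Use h = 6.62607015·10^-34 J·s, c = 2.99792458·10^8 m/s, 1 eV = 1.602176634·10^-19 J.
Convert to SI: p = 130 MeV/c = 6.9476·10^-20 kg·m/s.
The photon relation is f = pc/h, giving f = 3.143·10^22 Hz.
Converting to PHz: f = 3.143·10^7 PHz ≈ 3.14·10^7 PHz.

3.14·10^7 PHz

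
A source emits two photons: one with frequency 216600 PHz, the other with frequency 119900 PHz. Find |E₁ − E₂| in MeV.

Using E = hf: E₁ = 1.4352 × 10^-13 J, E₂ = 7.9447 × 10^-14 J.
|ΔE| = |1.4352 × 10^-13 − 7.9447 × 10^-14| = 6.41 × 10^-14 J = 0.400 MeV.

0.400 MeV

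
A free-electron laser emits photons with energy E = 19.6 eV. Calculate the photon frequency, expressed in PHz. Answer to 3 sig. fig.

4.74 PHz

Use h = 6.62607015·10^-34 J·s, 1 eV = 1.602176634·10^-19 J.
Convert to SI: E = 19.6 eV = 3.1403·10^-18 J.
Since f = E/h for a photon, f = 4.739·10^15 Hz.
Converting to PHz: f = 4.739 PHz ≈ 4.74 PHz.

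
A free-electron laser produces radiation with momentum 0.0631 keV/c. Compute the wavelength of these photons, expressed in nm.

19.6 nm

Take h = 6.62607015 × 10^-34 J·s, c = 2.99792458 × 10^8 m/s, 1 eV = 1.602176634 × 10^-19 J.
First convert: p = 0.0631 keV/c = 3.3722 × 10^-26 kg·m/s.
Since λ = h/p for a photon, λ = 1.965 × 10^-8 m.
Converting to nm: λ = 19.65 nm ≈ 19.6 nm.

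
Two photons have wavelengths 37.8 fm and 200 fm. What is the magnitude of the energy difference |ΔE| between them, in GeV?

0.0266 GeV

Using E = hc/λ: E₁ = 5.255e-12 J, E₂ = 9.932e-13 J.
|ΔE| = |5.255e-12 − 9.932e-13| = 4.26e-12 J = 0.0266 GeV.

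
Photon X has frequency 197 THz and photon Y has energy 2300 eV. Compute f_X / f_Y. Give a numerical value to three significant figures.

f_X = 1.970e14 Hz (from frequency = 197 THz, via f given directly).
f_Y = 5.561e17 Hz (from energy = 2300 eV, via f = E/h).
Ratio = 1.970e14 / 5.561e17 = 3.54e-4.

3.54e-4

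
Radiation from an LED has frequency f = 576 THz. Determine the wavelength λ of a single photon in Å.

Use c = 2.99792458 × 10^8 m/s.
First convert: f = 576 THz = 5.76 × 10^14 Hz.
For a photon λ = c/f, so λ = 5.205 × 10^-7 m.
Converting to Å: λ = 5205 Å ≈ 5200 Å.

5200 Å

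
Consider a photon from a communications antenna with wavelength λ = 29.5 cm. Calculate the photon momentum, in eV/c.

4.20e-6 eV/c

Use h = 6.62607015e-34 J·s, c = 2.99792458e8 m/s, 1 eV = 1.602176634e-19 J.
Convert to SI: λ = 29.5 cm = 0.295 m.
Apply p = h/λ: p = 2.246e-33 kg·m/s.
Converting to eV/c: p = 4.203e-6 eV/c ≈ 4.20e-6 eV/c.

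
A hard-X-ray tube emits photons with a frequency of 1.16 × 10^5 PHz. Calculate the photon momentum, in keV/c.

480 keV/c

In SI units: f = 1.16 × 10^5 PHz = 1.16 × 10^20 Hz.
Since p = hf/c for a photon, p = 2.564 × 10^-22 kg·m/s.
Converting to keV/c: p = 479.7 keV/c ≈ 480 keV/c.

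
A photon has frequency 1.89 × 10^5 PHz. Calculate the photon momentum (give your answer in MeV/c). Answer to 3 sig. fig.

(h = 6.62607015 × 10^-34 J·s, c = 2.99792458 × 10^8 m/s, 1 eV = 1.602176634 × 10^-19 J.)
First convert: f = 1.89 × 10^5 PHz = 1.89 × 10^20 Hz.
Apply p = hf/c: p = 4.177 × 10^-22 kg·m/s.
Converting to MeV/c: p = 0.7816 MeV/c ≈ 0.782 MeV/c.

0.782 MeV/c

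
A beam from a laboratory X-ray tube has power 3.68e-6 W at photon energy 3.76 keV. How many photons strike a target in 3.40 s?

2.08e10 photons

Total energy: E_total = P·t = 3.68e-6 × 3.40 = 1.251e-5 J.
Per-photon energy: E = 6.024e-16 J.
N = E_total / E_photon = 2.08e10.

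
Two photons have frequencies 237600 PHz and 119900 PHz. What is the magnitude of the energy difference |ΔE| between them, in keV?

Using E = hf: E₁ = 1.5744·10^-13 J, E₂ = 7.9447·10^-14 J.
|ΔE| = |1.5744·10^-13 − 7.9447·10^-14| = 7.80·10^-14 J = 487 keV.

487 keV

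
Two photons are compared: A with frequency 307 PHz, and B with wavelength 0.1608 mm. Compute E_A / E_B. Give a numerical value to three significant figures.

1.65 × 10^5

E_A = 2.034 × 10^-16 J (from frequency = 307 PHz, via E = hf).
E_B = 1.235 × 10^-21 J (from wavelength = 0.1608 mm, via E = hc/λ).
Ratio = 2.034 × 10^-16 / 1.235 × 10^-21 = 1.65 × 10^5.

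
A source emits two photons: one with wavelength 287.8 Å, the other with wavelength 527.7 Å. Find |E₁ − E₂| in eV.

Using E = hc/λ: E₁ = 6.9022e-18 J, E₂ = 3.7643e-18 J.
|ΔE| = |6.9022e-18 − 3.7643e-18| = 3.14e-18 J = 19.6 eV.

19.6 eV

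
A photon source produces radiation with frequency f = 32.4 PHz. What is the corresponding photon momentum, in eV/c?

134 eV/c

(h = 6.62607015e-34 J·s, c = 2.99792458e8 m/s, 1 eV = 1.602176634e-19 J.)
First convert: f = 32.4 PHz = 3.24e16 Hz.
Since p = hf/c for a photon, p = 7.161e-26 kg·m/s.
Converting to eV/c: p = 134.0 eV/c ≈ 134 eV/c.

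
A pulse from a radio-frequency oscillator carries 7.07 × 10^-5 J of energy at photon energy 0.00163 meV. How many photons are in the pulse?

2.71 × 10^20 photons

Per-photon energy: E = 2.612 × 10^-25 J (from energy = 0.00163 meV).
N = E_total / E_photon = 7.07 × 10^-5 J / 2.612 × 10^-25 J = 2.71 × 10^20.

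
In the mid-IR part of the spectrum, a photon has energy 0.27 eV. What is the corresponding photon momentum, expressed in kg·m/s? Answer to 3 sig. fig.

(c = 2.99792458e8 m/s, 1 eV = 1.602176634e-19 J.)
First convert: E = 0.27 eV = 4.3259e-20 J.
The photon relation is p = E/c, giving p = 1.443e-28 kg·m/s.
So p ≈ 1.44e-28 kg·m/s.

1.44e-28 kg·m/s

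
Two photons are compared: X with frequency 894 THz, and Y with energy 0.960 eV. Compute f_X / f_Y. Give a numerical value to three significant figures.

3.85

f_X = 8.940 × 10^14 Hz (from frequency = 894 THz, via f given directly).
f_Y = 2.321 × 10^14 Hz (from energy = 0.960 eV, via f = E/h).
Ratio = 8.940 × 10^14 / 2.321 × 10^14 = 3.85.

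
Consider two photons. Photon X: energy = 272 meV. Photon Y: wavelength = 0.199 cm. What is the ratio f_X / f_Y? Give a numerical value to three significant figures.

f_X = 6.577·10^13 Hz (from energy = 272 meV, via f = E/h).
f_Y = 1.506·10^11 Hz (from wavelength = 0.199 cm, via f = c/λ).
Ratio = 6.577·10^13 / 1.506·10^11 = 437.

437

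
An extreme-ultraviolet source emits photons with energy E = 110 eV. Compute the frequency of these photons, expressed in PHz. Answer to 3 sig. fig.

Use h = 6.62607015e-34 J·s, 1 eV = 1.602176634e-19 J.
Convert to SI: E = 110 eV = 1.7624e-17 J.
Apply f = E/h: f = 2.660e16 Hz.
Converting to PHz: f = 26.60 PHz ≈ 26.6 PHz.

26.6 PHz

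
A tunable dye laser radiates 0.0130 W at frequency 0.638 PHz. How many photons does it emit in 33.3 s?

Total energy: E_total = P·t = 0.0130 × 33.3 = 0.4329 J.
Per-photon energy: E = 4.227 × 10^-19 J.
N = E_total / E_photon = 1.02 × 10^18.

1.02 × 10^18 photons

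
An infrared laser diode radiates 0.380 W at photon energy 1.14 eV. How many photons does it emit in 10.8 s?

Total energy: E_total = P·t = 0.380 × 10.8 = 4.104 J.
Per-photon energy: E = 1.826·10^-19 J.
N = E_total / E_photon = 2.25·10^19.

2.25·10^19 photons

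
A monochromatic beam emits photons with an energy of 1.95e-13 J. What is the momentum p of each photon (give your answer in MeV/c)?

1.22 MeV/c

Take c = 2.99792458e8 m/s, 1 eV = 1.602176634e-19 J.
For a photon p = E/c, so p = 6.504e-22 kg·m/s.
Converting to MeV/c: p = 1.217 MeV/c ≈ 1.22 MeV/c.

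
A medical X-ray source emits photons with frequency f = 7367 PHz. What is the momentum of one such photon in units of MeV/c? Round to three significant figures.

(h = 6.62607015e-34 J·s, c = 2.99792458e8 m/s, 1 eV = 1.602176634e-19 J.)
In SI units: f = 7367 PHz = 7.367e18 Hz.
The photon relation is p = hf/c, giving p = 1.628e-23 kg·m/s.
Converting to MeV/c: p = 0.03047 MeV/c ≈ 0.0305 MeV/c.

0.0305 MeV/c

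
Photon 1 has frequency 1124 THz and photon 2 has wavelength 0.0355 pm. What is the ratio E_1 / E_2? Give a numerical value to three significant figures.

E_1 = 7.448·10^-19 J (from frequency = 1124 THz, via E = hf).
E_2 = 5.596·10^-12 J (from wavelength = 0.0355 pm, via E = hc/λ).
Ratio = 7.448·10^-19 / 5.596·10^-12 = 1.33·10^-7.

1.33·10^-7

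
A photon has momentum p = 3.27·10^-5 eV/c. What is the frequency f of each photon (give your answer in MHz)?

Convert to SI: p = 3.27·10^-5 eV/c = 1.7476·10^-32 kg·m/s.
For a photon f = pc/h, so f = 7.907·10^9 Hz.
Converting to MHz: f = 7907 MHz ≈ 7910 MHz.

7910 MHz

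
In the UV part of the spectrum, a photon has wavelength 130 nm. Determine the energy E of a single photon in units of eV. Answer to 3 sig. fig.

Convert to SI: λ = 130 nm = 1.3·10^-7 m.
Apply E = hc/λ: E = 1.528·10^-18 J.
Converting to eV: E = 9.537 eV ≈ 9.54 eV.

9.54 eV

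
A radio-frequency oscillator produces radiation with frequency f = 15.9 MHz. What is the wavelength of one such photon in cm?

1890 cm

In SI units: f = 15.9 MHz = 1.59 × 10^7 Hz.
Since λ = c/f for a photon, λ = 18.85 m.
Converting to cm: λ = 1885 cm ≈ 1890 cm.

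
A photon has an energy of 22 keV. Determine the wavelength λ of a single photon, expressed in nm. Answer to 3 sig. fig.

0.0564 nm

In SI units: E = 22 keV = 3.5248 × 10^-15 J.
Since λ = hc/E for a photon, λ = 5.636 × 10^-11 m.
Converting to nm: λ = 0.05636 nm ≈ 0.0564 nm.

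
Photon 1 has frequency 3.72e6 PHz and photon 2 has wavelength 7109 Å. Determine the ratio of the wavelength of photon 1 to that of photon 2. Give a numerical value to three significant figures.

λ_1 = 8.059e-14 m (from frequency = 3.72e6 PHz, via λ = c/f).
λ_2 = 7.109e-7 m (from wavelength = 7109 Å, via λ given directly).
Ratio = 8.059e-14 / 7.109e-7 = 1.13e-7.

1.13e-7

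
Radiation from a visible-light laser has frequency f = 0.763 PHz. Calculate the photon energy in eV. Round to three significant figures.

First convert: f = 0.763 PHz = 7.63e14 Hz.
For a photon E = hf, so E = 5.056e-19 J.
Converting to eV: E = 3.156 eV ≈ 3.16 eV.

3.16 eV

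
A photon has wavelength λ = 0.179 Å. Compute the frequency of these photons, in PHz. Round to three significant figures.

Convert to SI: λ = 0.179 Å = 1.79e-11 m.
The photon relation is f = c/λ, giving f = 1.675e19 Hz.
Converting to PHz: f = 16750 PHz ≈ 1.67e4 PHz.

1.67e4 PHz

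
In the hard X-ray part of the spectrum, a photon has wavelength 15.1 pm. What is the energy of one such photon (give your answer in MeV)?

Take h = 6.62607015e-34 J·s, c = 2.99792458e8 m/s, 1 eV = 1.602176634e-19 J.
Convert to SI: λ = 15.1 pm = 1.51e-11 m.
Since E = hc/λ for a photon, E = 1.316e-14 J.
Converting to MeV: E = 0.08211 MeV ≈ 0.0821 MeV.

0.0821 MeV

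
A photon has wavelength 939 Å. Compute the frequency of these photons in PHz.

Use c = 2.99792458e8 m/s.
In SI units: λ = 939 Å = 9.39e-8 m.
The photon relation is f = c/λ, giving f = 3.193e15 Hz.
Converting to PHz: f = 3.193 PHz ≈ 3.19 PHz.

3.19 PHz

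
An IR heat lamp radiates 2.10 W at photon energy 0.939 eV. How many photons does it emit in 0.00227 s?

Total energy: E_total = P·t = 2.10 × 0.00227 = 0.004767 J.
Per-photon energy: E = 1.504e-19 J.
N = E_total / E_photon = 3.17e16.

3.17e16 photons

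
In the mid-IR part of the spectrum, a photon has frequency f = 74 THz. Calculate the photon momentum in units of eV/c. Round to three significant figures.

Take h = 6.62607015e-34 J·s, c = 2.99792458e8 m/s, 1 eV = 1.602176634e-19 J.
First convert: f = 74 THz = 7.4e13 Hz.
For a photon p = hf/c, so p = 1.636e-28 kg·m/s.
Converting to eV/c: p = 0.3060 eV/c ≈ 0.306 eV/c.

0.306 eV/c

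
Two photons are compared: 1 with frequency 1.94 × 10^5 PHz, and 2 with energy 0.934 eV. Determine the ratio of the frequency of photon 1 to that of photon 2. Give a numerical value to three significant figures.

8.59 × 10^5

f_1 = 1.940 × 10^20 Hz (from frequency = 1.94 × 10^5 PHz, via f given directly).
f_2 = 2.258 × 10^14 Hz (from energy = 0.934 eV, via f = E/h).
Ratio = 1.940 × 10^20 / 2.258 × 10^14 = 8.59 × 10^5.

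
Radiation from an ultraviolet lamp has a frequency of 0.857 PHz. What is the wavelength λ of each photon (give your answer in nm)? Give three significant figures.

Use c = 2.99792458 × 10^8 m/s.
Convert to SI: f = 0.857 PHz = 8.57 × 10^14 Hz.
Since λ = c/f for a photon, λ = 3.498 × 10^-7 m.
Converting to nm: λ = 349.8 nm ≈ 350 nm.

350 nm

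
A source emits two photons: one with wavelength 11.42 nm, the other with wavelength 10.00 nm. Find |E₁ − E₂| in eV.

Using E = hc/λ: E₁ = 1.7394e-17 J, E₂ = 1.9864e-17 J.
|ΔE| = |1.7394e-17 − 1.9864e-17| = 2.47e-18 J = 15.4 eV.

15.4 eV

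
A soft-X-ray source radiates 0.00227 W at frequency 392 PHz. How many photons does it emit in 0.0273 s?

2.39e11 photons

Total energy: E_total = P·t = 0.00227 × 0.0273 = 6.197e-5 J.
Per-photon energy: E = 2.597e-16 J.
N = E_total / E_photon = 2.39e11.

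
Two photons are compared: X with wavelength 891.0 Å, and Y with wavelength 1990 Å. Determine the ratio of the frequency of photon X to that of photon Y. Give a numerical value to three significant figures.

f_X = 3.365·10^15 Hz (from wavelength = 891.0 Å, via f = c/λ).
f_Y = 1.506·10^15 Hz (from wavelength = 1990 Å, via f = c/λ).
Ratio = 3.365·10^15 / 1.506·10^15 = 2.23.

2.23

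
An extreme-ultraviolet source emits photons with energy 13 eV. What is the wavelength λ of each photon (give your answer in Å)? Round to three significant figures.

(h = 6.62607015e-34 J·s, c = 2.99792458e8 m/s, 1 eV = 1.602176634e-19 J.)
Convert to SI: E = 13 eV = 2.0828e-18 J.
For a photon λ = hc/E, so λ = 9.537e-8 m.
Converting to Å: λ = 953.7 Å ≈ 954 Å.

954 Å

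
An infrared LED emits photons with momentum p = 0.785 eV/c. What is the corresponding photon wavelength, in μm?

1.58 μm

Use h = 6.62607015e-34 J·s, c = 2.99792458e8 m/s, 1 eV = 1.602176634e-19 J.
First convert: p = 0.785 eV/c = 4.1953e-28 kg·m/s.
Apply λ = h/p: λ = 1.579e-6 m.
Converting to μm: λ = 1.579 μm ≈ 1.58 μm.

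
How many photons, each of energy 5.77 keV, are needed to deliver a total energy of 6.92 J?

7.49·10^15 photons

Per-photon energy: E = 9.245·10^-16 J (from energy = 5.77 keV).
N = E_total / E_photon = 6.92 J / 9.245·10^-16 J = 7.49·10^15.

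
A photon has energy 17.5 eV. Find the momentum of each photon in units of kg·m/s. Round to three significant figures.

First convert: E = 17.5 eV = 2.8038e-18 J.
Since p = E/c for a photon, p = 9.353e-27 kg·m/s.
So p ≈ 9.35e-27 kg·m/s.

9.35e-27 kg·m/s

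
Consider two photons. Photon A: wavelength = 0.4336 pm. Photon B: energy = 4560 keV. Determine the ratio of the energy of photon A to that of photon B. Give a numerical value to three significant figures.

E_A = 4.581·10^-13 J (from wavelength = 0.4336 pm, via E = hc/λ).
E_B = 7.306·10^-13 J (from energy = 4560 keV, via E given directly).
Ratio = 4.581·10^-13 / 7.306·10^-13 = 0.627.

0.627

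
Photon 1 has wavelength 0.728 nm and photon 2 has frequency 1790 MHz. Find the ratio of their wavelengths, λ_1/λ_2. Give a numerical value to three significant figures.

λ_1 = 7.280 × 10^-10 m (from wavelength = 0.728 nm, via λ given directly).
λ_2 = 0.1675 m (from frequency = 1790 MHz, via λ = c/f).
Ratio = 7.280 × 10^-10 / 0.1675 = 4.35 × 10^-9.

4.35 × 10^-9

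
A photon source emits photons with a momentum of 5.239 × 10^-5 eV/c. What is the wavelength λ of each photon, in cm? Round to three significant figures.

2.37 cm

In SI units: p = 5.239 × 10^-5 eV/c = 2.7999 × 10^-32 kg·m/s.
The photon relation is λ = h/p, giving λ = 0.02367 m.
Converting to cm: λ = 2.367 cm ≈ 2.37 cm.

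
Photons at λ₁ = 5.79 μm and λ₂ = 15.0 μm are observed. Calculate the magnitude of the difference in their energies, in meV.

Using E = hc/λ: E₁ = 3.431e-20 J, E₂ = 1.324e-20 J.
|ΔE| = |3.431e-20 − 1.324e-20| = 2.11e-20 J = 131 meV.

131 meV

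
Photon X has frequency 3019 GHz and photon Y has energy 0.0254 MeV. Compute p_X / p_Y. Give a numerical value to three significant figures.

4.92e-7

p_X = 6.673e-30 kg·m/s (from frequency = 3019 GHz, via p = hf/c).
p_Y = 1.357e-23 kg·m/s (from energy = 0.0254 MeV, via p = E/c).
Ratio = 6.673e-30 / 1.357e-23 = 4.92e-7.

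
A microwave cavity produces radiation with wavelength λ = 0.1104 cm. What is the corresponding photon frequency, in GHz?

Take c = 2.99792458e8 m/s.
In SI units: λ = 0.1104 cm = 0.001104 m.
For a photon f = c/λ, so f = 2.716e11 Hz.
Converting to GHz: f = 271.6 GHz ≈ 272 GHz.

272 GHz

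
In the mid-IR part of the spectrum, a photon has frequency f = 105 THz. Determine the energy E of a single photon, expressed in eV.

0.434 eV

(h = 6.62607015 × 10^-34 J·s, 1 eV = 1.602176634 × 10^-19 J.)
In SI units: f = 105 THz = 1.05 × 10^14 Hz.
Since E = hf for a photon, E = 6.957 × 10^-20 J.
Converting to eV: E = 0.4342 eV ≈ 0.434 eV.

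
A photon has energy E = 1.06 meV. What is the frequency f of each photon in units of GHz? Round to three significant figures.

256 GHz

Use h = 6.62607015e-34 J·s, 1 eV = 1.602176634e-19 J.
Convert to SI: E = 1.06 meV = 1.6983e-22 J.
The photon relation is f = E/h, giving f = 2.563e11 Hz.
Converting to GHz: f = 256.3 GHz ≈ 256 GHz.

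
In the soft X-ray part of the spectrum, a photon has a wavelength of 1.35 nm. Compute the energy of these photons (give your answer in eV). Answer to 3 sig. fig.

In SI units: λ = 1.35 nm = 1.35·10^-9 m.
Apply E = hc/λ: E = 1.471·10^-16 J.
Converting to eV: E = 918.4 eV ≈ 918 eV.

918 eV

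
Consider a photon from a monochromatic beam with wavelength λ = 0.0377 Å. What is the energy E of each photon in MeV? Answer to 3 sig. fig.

0.329 MeV

Convert to SI: λ = 0.0377 Å = 3.77·10^-12 m.
For a photon E = hc/λ, so E = 5.269·10^-14 J.
Converting to MeV: E = 0.3289 MeV ≈ 0.329 MeV.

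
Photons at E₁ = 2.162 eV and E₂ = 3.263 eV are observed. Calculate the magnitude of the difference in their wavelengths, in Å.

Using λ = hc/E: λ₁ = 5.7347e-7 m, λ₂ = 3.7997e-7 m.
|Δλ| = |5.7347e-7 − 3.7997e-7| = 1.93e-7 m = 1930 Å.

1930 Å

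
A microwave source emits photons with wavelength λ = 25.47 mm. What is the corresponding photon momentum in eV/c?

4.87e-5 eV/c

Take h = 6.62607015e-34 J·s, c = 2.99792458e8 m/s, 1 eV = 1.602176634e-19 J.
Convert to SI: λ = 25.47 mm = 0.02547 m.
Apply p = h/λ: p = 2.602e-32 kg·m/s.
Converting to eV/c: p = 4.868e-5 eV/c ≈ 4.87e-5 eV/c.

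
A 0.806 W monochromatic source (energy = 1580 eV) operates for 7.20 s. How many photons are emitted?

2.29e16 photons

Total energy: E_total = P·t = 0.806 × 7.20 = 5.803 J.
Per-photon energy: E = 2.531e-16 J.
N = E_total / E_photon = 2.29e16.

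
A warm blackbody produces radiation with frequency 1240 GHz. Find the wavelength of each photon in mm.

(c = 2.99792458 × 10^8 m/s.)
In SI units: f = 1240 GHz = 1.24 × 10^12 Hz.
Apply λ = c/f: λ = 2.418 × 10^-4 m.
Converting to mm: λ = 0.2418 mm ≈ 0.242 mm.

0.242 mm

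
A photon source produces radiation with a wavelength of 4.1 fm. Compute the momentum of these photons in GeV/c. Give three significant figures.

0.302 GeV/c

In SI units: λ = 4.1 fm = 4.1 × 10^-15 m.
Since p = h/λ for a photon, p = 1.616 × 10^-19 kg·m/s.
Converting to GeV/c: p = 0.3024 GeV/c ≈ 0.302 GeV/c.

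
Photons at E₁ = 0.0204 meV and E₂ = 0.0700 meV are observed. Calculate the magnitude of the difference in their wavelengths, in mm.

Using λ = hc/E: λ₁ = 0.06078 m, λ₂ = 0.01771 m.
|Δλ| = |0.06078 − 0.01771| = 0.0431 m = 43.1 mm.

43.1 mm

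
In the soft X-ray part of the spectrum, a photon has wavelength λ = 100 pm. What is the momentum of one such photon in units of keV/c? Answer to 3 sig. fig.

(h = 6.62607015 × 10^-34 J·s, c = 2.99792458 × 10^8 m/s, 1 eV = 1.602176634 × 10^-19 J.)
In SI units: λ = 100 pm = 1.0 × 10^-10 m.
For a photon p = h/λ, so p = 6.626 × 10^-24 kg·m/s.
Converting to keV/c: p = 12.40 keV/c ≈ 12.4 keV/c.

12.4 keV/c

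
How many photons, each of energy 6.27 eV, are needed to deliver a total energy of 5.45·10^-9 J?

5.43·10^9 photons

Per-photon energy: E = 1.005·10^-18 J (from energy = 6.27 eV).
N = E_total / E_photon = 5.45·10^-9 J / 1.005·10^-18 J = 5.43·10^9.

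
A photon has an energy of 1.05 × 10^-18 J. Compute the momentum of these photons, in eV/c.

Use c = 2.99792458 × 10^8 m/s, 1 eV = 1.602176634 × 10^-19 J.
For a photon p = E/c, so p = 3.502 × 10^-27 kg·m/s.
Converting to eV/c: p = 6.554 eV/c ≈ 6.55 eV/c.

6.55 eV/c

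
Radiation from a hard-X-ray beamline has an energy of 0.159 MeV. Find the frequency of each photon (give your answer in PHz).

Convert to SI: E = 0.159 MeV = 2.5475 × 10^-14 J.
The photon relation is f = E/h, giving f = 3.845 × 10^19 Hz.
Converting to PHz: f = 38450 PHz ≈ 3.84 × 10^4 PHz.

3.84 × 10^4 PHz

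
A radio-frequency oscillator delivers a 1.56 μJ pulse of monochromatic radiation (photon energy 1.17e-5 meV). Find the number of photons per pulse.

Per-photon energy: E = 1.875e-27 J (from energy = 1.17e-5 meV).
N = E_total / E_photon = 1.56e-6 J / 1.875e-27 J = 8.32e20.

8.32e20 photons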